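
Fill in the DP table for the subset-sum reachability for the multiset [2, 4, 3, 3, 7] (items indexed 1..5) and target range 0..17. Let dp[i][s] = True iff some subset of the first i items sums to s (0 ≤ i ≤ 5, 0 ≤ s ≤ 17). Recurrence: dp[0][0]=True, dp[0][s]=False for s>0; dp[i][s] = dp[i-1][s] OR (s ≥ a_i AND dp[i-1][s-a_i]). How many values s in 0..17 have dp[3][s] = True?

8

i\s   0   1   2   3   4   5   6   7   8   9  10  11  12  13  14  15  16  17
  0   T   F   F   F   F   F   F   F   F   F   F   F   F   F   F   F   F   F
  1   T   F   T   F   F   F   F   F   F   F   F   F   F   F   F   F   F   F
  2   T   F   T   F   T   F   T   F   F   F   F   F   F   F   F   F   F   F
  3   T   F   T   T   T   T   T   T   F   T   F   F   F   F   F   F   F   F
  4   T   F   T   T   T   T   T   T   T   T   T   F   T   F   F   F   F   F
  5   T   F   T   T   T   T   T   T   T   T   T   T   T   T   T   T   T   T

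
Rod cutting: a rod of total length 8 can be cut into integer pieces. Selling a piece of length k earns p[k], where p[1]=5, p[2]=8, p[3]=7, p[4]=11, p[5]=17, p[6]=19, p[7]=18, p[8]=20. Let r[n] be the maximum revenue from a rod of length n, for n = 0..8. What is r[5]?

25

   n    0    1    2    3    4    5    6    7    8
r[n]    0    5   10   15   20   25   30   35   40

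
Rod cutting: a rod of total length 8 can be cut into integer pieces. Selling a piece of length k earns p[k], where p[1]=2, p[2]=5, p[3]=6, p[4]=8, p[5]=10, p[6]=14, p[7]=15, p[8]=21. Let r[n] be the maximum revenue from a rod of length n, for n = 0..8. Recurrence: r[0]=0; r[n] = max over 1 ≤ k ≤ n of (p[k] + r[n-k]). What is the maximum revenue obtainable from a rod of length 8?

21

   n    0    1    2    3    4    5    6    7    8
r[n]    0    2    5    7   10   12   15   17   21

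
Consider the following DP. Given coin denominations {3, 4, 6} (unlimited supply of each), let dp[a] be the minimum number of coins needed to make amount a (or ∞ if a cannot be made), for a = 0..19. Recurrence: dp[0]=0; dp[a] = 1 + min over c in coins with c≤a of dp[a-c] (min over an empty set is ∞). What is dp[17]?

 a  0  1  2  3  4  5  6  7  8  9 10 11 12 13 14 15 16 17 18 19
dp  0  -  -  1  1  -  1  2  2  2  2  3  2  3  3  3  3  4  3  4
(- denotes ∞ / unreachable)

4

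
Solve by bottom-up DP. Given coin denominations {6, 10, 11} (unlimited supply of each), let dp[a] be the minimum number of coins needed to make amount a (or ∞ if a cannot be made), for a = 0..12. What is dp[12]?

2

 a  0  1  2  3  4  5  6  7  8  9 10 11 12
dp  0  -  -  -  -  -  1  -  -  -  1  1  2
(- denotes ∞ / unreachable)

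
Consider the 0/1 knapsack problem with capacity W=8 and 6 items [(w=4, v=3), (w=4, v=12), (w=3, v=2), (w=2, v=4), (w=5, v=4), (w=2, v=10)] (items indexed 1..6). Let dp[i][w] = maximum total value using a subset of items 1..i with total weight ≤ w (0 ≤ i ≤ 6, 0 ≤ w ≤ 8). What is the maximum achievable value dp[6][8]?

26

i\w   0   1   2   3   4   5   6   7   8
  0   0   0   0   0   0   0   0   0   0
  1   0   0   0   0   3   3   3   3   3
  2   0   0   0   0  12  12  12  12  15
  3   0   0   0   2  12  12  12  14  15
  4   0   0   4   4  12  12  16  16  16
  5   0   0   4   4  12  12  16  16  16
  6   0   0  10  10  14  14  22  22  26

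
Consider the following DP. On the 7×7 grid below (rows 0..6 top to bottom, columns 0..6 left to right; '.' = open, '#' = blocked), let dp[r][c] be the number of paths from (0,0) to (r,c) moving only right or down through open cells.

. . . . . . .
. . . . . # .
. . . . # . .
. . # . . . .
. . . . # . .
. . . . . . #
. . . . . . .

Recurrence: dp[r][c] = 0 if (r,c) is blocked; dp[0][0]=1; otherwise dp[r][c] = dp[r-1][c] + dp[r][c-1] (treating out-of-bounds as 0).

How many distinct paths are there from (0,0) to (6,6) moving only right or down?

r\c   0   1   2   3   4   5   6
  0   1   1   1   1   1   1   1
  1   1   2   3   4   5   0   1
  2   1   3   6  10   0   0   1
  3   1   4   0  10  10  10  11
  4   1   5   5  15   0  10  21
  5   1   6  11  26  26  36   0
  6   1   7  18  44  70 106 106

106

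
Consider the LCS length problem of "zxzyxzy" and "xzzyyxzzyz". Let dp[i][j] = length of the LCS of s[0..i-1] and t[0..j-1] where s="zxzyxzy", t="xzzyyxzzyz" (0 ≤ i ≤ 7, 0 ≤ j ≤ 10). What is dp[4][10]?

4

   ''  x  z  z  y  y  x  z  z  y  z
''  0  0  0  0  0  0  0  0  0  0  0
 z  0  0  1  1  1  1  1  1  1  1  1
 x  0  1  1  1  1  1  2  2  2  2  2
 z  0  1  2  2  2  2  2  3  3  3  3
 y  0  1  2  2  3  3  3  3  3  4  4
 x  0  1  2  2  3  3  4  4  4  4  4
 z  0  1  2  3  3  3  4  5  5  5  5
 y  0  1  2  3  4  4  4  5  5  6  6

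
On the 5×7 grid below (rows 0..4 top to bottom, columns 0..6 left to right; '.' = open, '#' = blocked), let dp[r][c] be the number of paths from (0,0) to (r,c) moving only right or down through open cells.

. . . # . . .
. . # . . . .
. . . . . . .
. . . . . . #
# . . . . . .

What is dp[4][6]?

50

r\c   0   1   2   3   4   5   6
  0   1   1   1   0   0   0   0
  1   1   2   0   0   0   0   0
  2   1   3   3   3   3   3   3
  3   1   4   7  10  13  16   0
  4   0   4  11  21  34  50  50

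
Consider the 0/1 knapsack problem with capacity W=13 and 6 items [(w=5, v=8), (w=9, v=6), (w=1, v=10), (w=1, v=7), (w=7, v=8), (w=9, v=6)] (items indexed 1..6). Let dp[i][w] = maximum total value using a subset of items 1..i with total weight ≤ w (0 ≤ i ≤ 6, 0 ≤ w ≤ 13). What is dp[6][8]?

i\w   0   1   2   3   4   5   6   7   8   9  10  11  12  13
  0   0   0   0   0   0   0   0   0   0   0   0   0   0   0
  1   0   0   0   0   0   8   8   8   8   8   8   8   8   8
  2   0   0   0   0   0   8   8   8   8   8   8   8   8   8
  3   0  10  10  10  10  10  18  18  18  18  18  18  18  18
  4   0  10  17  17  17  17  18  25  25  25  25  25  25  25
  5   0  10  17  17  17  17  18  25  25  25  25  25  25  26
  6   0  10  17  17  17  17  18  25  25  25  25  25  25  26

25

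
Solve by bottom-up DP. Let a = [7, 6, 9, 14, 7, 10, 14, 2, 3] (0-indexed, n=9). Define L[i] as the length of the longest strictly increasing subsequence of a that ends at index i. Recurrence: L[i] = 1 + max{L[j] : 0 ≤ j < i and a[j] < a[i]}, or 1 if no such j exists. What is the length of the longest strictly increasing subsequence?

   i    0    1    2    3    4    5    6    7    8
a[i]    7    6    9   14    7   10   14    2    3
L[i]    1    1    2    3    2    3    4    1    2

4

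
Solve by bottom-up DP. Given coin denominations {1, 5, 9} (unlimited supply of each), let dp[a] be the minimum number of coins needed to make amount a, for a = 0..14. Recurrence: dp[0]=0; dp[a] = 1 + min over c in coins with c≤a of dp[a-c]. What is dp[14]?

 a  0  1  2  3  4  5  6  7  8  9 10 11 12 13 14
dp  0  1  2  3  4  1  2  3  4  1  2  3  4  5  2

2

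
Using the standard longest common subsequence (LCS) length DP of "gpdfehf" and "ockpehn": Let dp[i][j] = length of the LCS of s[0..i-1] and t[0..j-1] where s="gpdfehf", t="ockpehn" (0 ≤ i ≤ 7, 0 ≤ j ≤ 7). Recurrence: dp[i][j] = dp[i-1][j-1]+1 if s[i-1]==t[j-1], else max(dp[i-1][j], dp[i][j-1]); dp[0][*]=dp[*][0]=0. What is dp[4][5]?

1

   ''  o  c  k  p  e  h  n
''  0  0  0  0  0  0  0  0
 g  0  0  0  0  0  0  0  0
 p  0  0  0  0  1  1  1  1
 d  0  0  0  0  1  1  1  1
 f  0  0  0  0  1  1  1  1
 e  0  0  0  0  1  2  2  2
 h  0  0  0  0  1  2  3  3
 f  0  0  0  0  1  2  3  3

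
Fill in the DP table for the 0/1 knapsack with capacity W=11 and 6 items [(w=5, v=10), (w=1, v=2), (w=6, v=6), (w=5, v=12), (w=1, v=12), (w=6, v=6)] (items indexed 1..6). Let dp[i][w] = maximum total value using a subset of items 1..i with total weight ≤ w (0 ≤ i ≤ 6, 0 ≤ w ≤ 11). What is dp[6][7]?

i\w   0   1   2   3   4   5   6   7   8   9  10  11
  0   0   0   0   0   0   0   0   0   0   0   0   0
  1   0   0   0   0   0  10  10  10  10  10  10  10
  2   0   2   2   2   2  10  12  12  12  12  12  12
  3   0   2   2   2   2  10  12  12  12  12  12  16
  4   0   2   2   2   2  12  14  14  14  14  22  24
  5   0  12  14  14  14  14  24  26  26  26  26  34
  6   0  12  14  14  14  14  24  26  26  26  26  34

26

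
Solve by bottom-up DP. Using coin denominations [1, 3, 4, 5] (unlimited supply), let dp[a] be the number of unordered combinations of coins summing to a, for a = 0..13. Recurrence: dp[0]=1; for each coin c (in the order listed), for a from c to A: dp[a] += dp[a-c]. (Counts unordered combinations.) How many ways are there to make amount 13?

20

after  coin     0     1     2     3     4     5     6     7     8     9    10    11    12    13
          1     1     1     1     1     1     1     1     1     1     1     1     1     1     1
          3     1     1     1     2     2     2     3     3     3     4     4     4     5     5
          4     1     1     1     2     3     3     4     5     6     7     8     9    11    12
          5     1     1     1     2     3     4     5     6     8    10    12    14    17    20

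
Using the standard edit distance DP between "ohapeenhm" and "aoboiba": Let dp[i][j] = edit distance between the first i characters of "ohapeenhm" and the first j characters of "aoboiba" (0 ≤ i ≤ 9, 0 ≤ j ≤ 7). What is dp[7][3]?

6

   ''  a  o  b  o  i  b  a
''  0  1  2  3  4  5  6  7
 o  1  1  1  2  3  4  5  6
 h  2  2  2  2  3  4  5  6
 a  3  2  3  3  3  4  5  5
 p  4  3  3  4  4  4  5  6
 e  5  4  4  4  5  5  5  6
 e  6  5  5  5  5  6  6  6
 n  7  6  6  6  6  6  7  7
 h  8  7  7  7  7  7  7  8
 m  9  8  8  8  8  8  8  8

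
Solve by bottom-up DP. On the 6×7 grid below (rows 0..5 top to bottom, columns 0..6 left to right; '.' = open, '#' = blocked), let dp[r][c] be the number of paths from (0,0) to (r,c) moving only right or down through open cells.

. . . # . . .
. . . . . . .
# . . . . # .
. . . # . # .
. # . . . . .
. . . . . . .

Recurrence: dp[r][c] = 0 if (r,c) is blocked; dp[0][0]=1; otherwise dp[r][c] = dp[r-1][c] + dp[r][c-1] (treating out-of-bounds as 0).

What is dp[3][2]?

7

r\c   0   1   2   3   4   5   6
  0   1   1   1   0   0   0   0
  1   1   2   3   3   3   3   3
  2   0   2   5   8  11   0   3
  3   0   2   7   0  11   0   3
  4   0   0   7   7  18  18  21
  5   0   0   7  14  32  50  71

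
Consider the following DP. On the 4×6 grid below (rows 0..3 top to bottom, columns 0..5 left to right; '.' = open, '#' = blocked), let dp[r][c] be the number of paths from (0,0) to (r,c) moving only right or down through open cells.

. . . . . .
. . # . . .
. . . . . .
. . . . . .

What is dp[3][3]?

r\c   0   1   2   3   4   5
  0   1   1   1   1   1   1
  1   1   2   0   1   2   3
  2   1   3   3   4   6   9
  3   1   4   7  11  17  26

11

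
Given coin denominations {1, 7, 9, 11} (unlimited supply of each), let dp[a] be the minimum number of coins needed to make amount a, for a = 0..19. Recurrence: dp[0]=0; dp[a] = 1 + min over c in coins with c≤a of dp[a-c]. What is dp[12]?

 a  0  1  2  3  4  5  6  7  8  9 10 11 12 13 14 15 16 17 18 19
dp  0  1  2  3  4  5  6  1  2  1  2  1  2  3  2  3  2  3  2  3

2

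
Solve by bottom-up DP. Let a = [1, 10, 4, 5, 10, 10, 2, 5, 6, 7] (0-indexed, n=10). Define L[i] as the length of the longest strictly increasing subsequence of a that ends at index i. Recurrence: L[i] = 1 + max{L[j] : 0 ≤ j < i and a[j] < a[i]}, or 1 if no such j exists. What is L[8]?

4

   i    0    1    2    3    4    5    6    7    8    9
a[i]    1   10    4    5   10   10    2    5    6    7
L[i]    1    2    2    3    4    4    2    3    4    5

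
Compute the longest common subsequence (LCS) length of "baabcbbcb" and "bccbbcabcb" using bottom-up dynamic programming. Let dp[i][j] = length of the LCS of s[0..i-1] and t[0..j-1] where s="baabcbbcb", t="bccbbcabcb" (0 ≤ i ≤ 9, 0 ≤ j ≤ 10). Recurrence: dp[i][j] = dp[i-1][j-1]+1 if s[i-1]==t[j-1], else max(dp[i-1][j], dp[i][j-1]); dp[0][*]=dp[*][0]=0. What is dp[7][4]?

3

   ''  b  c  c  b  b  c  a  b  c  b
''  0  0  0  0  0  0  0  0  0  0  0
 b  0  1  1  1  1  1  1  1  1  1  1
 a  0  1  1  1  1  1  1  2  2  2  2
 a  0  1  1  1  1  1  1  2  2  2  2
 b  0  1  1  1  2  2  2  2  3  3  3
 c  0  1  2  2  2  2  3  3  3  4  4
 b  0  1  2  2  3  3  3  3  4  4  5
 b  0  1  2  2  3  4  4  4  4  4  5
 c  0  1  2  3  3  4  5  5  5  5  5
 b  0  1  2  3  4  4  5  5  6  6  6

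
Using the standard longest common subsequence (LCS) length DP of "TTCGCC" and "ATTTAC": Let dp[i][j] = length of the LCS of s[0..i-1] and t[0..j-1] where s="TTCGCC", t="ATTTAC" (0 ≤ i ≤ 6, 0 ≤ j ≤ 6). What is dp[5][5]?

   ''  A  T  T  T  A  C
''  0  0  0  0  0  0  0
 T  0  0  1  1  1  1  1
 T  0  0  1  2  2  2  2
 C  0  0  1  2  2  2  3
 G  0  0  1  2  2  2  3
 C  0  0  1  2  2  2  3
 C  0  0  1  2  2  2  3

2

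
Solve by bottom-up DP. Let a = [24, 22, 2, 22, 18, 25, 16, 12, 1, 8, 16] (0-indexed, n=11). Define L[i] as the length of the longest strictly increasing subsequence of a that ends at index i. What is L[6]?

   i    0    1    2    3    4    5    6    7    8    9   10
a[i]   24   22    2   22   18   25   16   12    1    8   16
L[i]    1    1    1    2    2    3    2    2    1    2    3

2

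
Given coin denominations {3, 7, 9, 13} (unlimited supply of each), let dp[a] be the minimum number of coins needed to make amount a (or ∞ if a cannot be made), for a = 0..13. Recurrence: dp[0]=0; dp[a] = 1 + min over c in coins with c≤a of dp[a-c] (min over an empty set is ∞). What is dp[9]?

 a  0  1  2  3  4  5  6  7  8  9 10 11 12 13
dp  0  -  -  1  -  -  2  1  -  1  2  -  2  1
(- denotes ∞ / unreachable)

1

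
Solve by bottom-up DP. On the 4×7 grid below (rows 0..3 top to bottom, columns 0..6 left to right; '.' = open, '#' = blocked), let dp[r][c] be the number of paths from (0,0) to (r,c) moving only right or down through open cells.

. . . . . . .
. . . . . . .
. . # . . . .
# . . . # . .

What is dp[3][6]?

37

r\c   0   1   2   3   4   5   6
  0   1   1   1   1   1   1   1
  1   1   2   3   4   5   6   7
  2   1   3   0   4   9  15  22
  3   0   3   3   7   0  15  37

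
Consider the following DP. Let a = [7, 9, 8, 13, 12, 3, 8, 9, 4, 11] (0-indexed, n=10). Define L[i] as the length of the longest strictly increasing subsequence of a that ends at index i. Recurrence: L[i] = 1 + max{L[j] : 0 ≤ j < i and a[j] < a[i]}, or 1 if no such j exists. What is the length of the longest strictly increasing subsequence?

   i    0    1    2    3    4    5    6    7    8    9
a[i]    7    9    8   13   12    3    8    9    4   11
L[i]    1    2    2    3    3    1    2    3    2    4

4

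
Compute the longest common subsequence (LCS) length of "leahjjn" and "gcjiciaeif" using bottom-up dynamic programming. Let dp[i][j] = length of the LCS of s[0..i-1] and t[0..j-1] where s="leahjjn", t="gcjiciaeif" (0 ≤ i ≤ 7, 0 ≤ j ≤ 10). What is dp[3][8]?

1

   ''  g  c  j  i  c  i  a  e  i  f
''  0  0  0  0  0  0  0  0  0  0  0
 l  0  0  0  0  0  0  0  0  0  0  0
 e  0  0  0  0  0  0  0  0  1  1  1
 a  0  0  0  0  0  0  0  1  1  1  1
 h  0  0  0  0  0  0  0  1  1  1  1
 j  0  0  0  1  1  1  1  1  1  1  1
 j  0  0  0  1  1  1  1  1  1  1  1
 n  0  0  0  1  1  1  1  1  1  1  1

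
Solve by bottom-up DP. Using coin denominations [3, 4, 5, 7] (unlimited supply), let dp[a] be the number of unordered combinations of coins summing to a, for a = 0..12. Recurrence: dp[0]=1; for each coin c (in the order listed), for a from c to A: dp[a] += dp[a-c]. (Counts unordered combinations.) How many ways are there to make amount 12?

after  coin     0     1     2     3     4     5     6     7     8     9    10    11    12
          3     1     0     0     1     0     0     1     0     0     1     0     0     1
          4     1     0     0     1     1     0     1     1     1     1     1     1     2
          5     1     0     0     1     1     1     1     1     2     2     2     2     3
          7     1     0     0     1     1     1     1     2     2     2     3     3     4

4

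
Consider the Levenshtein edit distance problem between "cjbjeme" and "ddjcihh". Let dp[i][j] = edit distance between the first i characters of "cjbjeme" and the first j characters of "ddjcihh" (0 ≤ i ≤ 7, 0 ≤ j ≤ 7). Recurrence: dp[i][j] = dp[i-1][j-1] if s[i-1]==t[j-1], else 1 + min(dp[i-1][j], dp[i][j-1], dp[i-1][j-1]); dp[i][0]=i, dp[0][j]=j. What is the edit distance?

7

   ''  d  d  j  c  i  h  h
''  0  1  2  3  4  5  6  7
 c  1  1  2  3  3  4  5  6
 j  2  2  2  2  3  4  5  6
 b  3  3  3  3  3  4  5  6
 j  4  4  4  3  4  4  5  6
 e  5  5  5  4  4  5  5  6
 m  6  6  6  5  5  5  6  6
 e  7  7  7  6  6  6  6  7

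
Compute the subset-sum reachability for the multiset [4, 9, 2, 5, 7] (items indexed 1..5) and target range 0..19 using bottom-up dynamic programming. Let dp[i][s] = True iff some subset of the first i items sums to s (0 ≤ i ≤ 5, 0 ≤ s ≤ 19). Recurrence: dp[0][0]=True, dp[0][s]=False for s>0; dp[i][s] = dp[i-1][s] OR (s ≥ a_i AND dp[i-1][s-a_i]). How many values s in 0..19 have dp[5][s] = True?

i\s   0   1   2   3   4   5   6   7   8   9  10  11  12  13  14  15  16  17  18  19
  0   T   F   F   F   F   F   F   F   F   F   F   F   F   F   F   F   F   F   F   F
  1   T   F   F   F   T   F   F   F   F   F   F   F   F   F   F   F   F   F   F   F
  2   T   F   F   F   T   F   F   F   F   T   F   F   F   T   F   F   F   F   F   F
  3   T   F   T   F   T   F   T   F   F   T   F   T   F   T   F   T   F   F   F   F
  4   T   F   T   F   T   T   T   T   F   T   F   T   F   T   T   T   T   F   T   F
  5   T   F   T   F   T   T   T   T   F   T   F   T   T   T   T   T   T   F   T   F

14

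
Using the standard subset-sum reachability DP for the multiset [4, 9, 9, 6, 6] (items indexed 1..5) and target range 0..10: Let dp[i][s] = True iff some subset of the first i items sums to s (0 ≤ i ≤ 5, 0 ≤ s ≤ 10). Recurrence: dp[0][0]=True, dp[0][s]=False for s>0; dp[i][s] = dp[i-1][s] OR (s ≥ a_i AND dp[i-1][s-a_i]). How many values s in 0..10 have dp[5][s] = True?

5

i\s   0   1   2   3   4   5   6   7   8   9  10
  0   T   F   F   F   F   F   F   F   F   F   F
  1   T   F   F   F   T   F   F   F   F   F   F
  2   T   F   F   F   T   F   F   F   F   T   F
  3   T   F   F   F   T   F   F   F   F   T   F
  4   T   F   F   F   T   F   T   F   F   T   T
  5   T   F   F   F   T   F   T   F   F   T   T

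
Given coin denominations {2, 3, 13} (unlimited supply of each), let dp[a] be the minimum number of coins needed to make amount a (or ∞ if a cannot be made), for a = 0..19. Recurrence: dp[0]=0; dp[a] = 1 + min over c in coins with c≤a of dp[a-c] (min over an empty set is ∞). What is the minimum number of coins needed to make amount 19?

 a  0  1  2  3  4  5  6  7  8  9 10 11 12 13 14 15 16 17 18 19
dp  0  -  1  1  2  2  2  3  3  3  4  4  4  1  5  2  2  3  3  3
(- denotes ∞ / unreachable)

3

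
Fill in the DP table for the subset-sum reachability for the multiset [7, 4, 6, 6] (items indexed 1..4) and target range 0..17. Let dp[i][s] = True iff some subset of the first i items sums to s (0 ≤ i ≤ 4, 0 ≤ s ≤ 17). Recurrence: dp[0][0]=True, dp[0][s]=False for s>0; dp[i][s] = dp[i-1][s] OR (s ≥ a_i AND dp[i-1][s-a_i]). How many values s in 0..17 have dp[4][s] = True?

i\s   0   1   2   3   4   5   6   7   8   9  10  11  12  13  14  15  16  17
  0   T   F   F   F   F   F   F   F   F   F   F   F   F   F   F   F   F   F
  1   T   F   F   F   F   F   F   T   F   F   F   F   F   F   F   F   F   F
  2   T   F   F   F   T   F   F   T   F   F   F   T   F   F   F   F   F   F
  3   T   F   F   F   T   F   T   T   F   F   T   T   F   T   F   F   F   T
  4   T   F   F   F   T   F   T   T   F   F   T   T   T   T   F   F   T   T

10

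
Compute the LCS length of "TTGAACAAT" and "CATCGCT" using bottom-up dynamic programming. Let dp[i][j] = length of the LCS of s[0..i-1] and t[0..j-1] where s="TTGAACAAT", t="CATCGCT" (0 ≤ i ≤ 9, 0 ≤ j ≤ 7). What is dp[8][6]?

   ''  C  A  T  C  G  C  T
''  0  0  0  0  0  0  0  0
 T  0  0  0  1  1  1  1  1
 T  0  0  0  1  1  1  1  2
 G  0  0  0  1  1  2  2  2
 A  0  0  1  1  1  2  2  2
 A  0  0  1  1  1  2  2  2
 C  0  1  1  1  2  2  3  3
 A  0  1  2  2  2  2  3  3
 A  0  1  2  2  2  2  3  3
 T  0  1  2  3  3  3  3  4

3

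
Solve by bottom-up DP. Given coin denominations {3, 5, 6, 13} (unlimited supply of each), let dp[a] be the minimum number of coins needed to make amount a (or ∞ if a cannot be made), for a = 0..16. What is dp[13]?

 a  0  1  2  3  4  5  6  7  8  9 10 11 12 13 14 15 16
dp  0  -  -  1  -  1  1  -  2  2  2  2  2  1  3  3  2
(- denotes ∞ / unreachable)

1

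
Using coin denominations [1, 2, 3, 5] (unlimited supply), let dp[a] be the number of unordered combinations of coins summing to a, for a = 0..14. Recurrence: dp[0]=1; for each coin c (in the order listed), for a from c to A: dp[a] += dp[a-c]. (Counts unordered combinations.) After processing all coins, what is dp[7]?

after  coin     0     1     2     3     4     5     6     7     8     9    10    11    12    13    14
          1     1     1     1     1     1     1     1     1     1     1     1     1     1     1     1
          2     1     1     2     2     3     3     4     4     5     5     6     6     7     7     8
          3     1     1     2     3     4     5     7     8    10    12    14    16    19    21    24
          5     1     1     2     3     4     6     8    10    13    16    20    24    29    34    40

10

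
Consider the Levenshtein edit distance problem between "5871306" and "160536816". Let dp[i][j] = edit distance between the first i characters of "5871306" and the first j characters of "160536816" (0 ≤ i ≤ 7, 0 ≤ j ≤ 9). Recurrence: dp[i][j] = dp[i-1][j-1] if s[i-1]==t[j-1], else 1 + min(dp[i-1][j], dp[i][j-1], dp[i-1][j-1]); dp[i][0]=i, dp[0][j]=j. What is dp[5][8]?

   ''  1  6  0  5  3  6  8  1  6
''  0  1  2  3  4  5  6  7  8  9
 5  1  1  2  3  3  4  5  6  7  8
 8  2  2  2  3  4  4  5  5  6  7
 7  3  3  3  3  4  5  5  6  6  7
 1  4  3  4  4  4  5  6  6  6  7
 3  5  4  4  5  5  4  5  6  7  7
 0  6  5  5  4  5  5  5  6  7  8
 6  7  6  5  5  5  6  5  6  7  7

7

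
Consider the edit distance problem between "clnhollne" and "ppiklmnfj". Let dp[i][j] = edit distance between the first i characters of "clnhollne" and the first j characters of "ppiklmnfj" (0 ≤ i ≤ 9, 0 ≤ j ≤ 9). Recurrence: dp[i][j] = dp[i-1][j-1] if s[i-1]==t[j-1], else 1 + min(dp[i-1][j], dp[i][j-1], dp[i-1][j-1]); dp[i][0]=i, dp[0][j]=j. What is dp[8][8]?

   ''  p  p  i  k  l  m  n  f  j
''  0  1  2  3  4  5  6  7  8  9
 c  1  1  2  3  4  5  6  7  8  9
 l  2  2  2  3  4  4  5  6  7  8
 n  3  3  3  3  4  5  5  5  6  7
 h  4  4  4  4  4  5  6  6  6  7
 o  5  5  5  5  5  5  6  7  7  7
 l  6  6  6  6  6  5  6  7  8  8
 l  7  7  7  7  7  6  6  7  8  9
 n  8  8  8  8  8  7  7  6  7  8
 e  9  9  9  9  9  8  8  7  7  8

7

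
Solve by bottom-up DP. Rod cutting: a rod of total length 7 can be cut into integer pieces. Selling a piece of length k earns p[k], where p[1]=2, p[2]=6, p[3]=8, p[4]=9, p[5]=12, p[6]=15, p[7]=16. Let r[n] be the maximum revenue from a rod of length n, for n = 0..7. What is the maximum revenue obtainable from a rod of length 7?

20

   n    0    1    2    3    4    5    6    7
r[n]    0    2    6    8   12   14   18   20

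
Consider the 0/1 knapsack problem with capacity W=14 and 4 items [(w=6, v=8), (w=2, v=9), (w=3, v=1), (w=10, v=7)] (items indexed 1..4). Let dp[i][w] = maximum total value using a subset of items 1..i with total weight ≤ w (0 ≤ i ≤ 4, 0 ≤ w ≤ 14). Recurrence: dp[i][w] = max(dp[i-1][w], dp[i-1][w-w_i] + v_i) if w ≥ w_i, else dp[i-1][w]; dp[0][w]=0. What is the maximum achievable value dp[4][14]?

i\w   0   1   2   3   4   5   6   7   8   9  10  11  12  13  14
  0   0   0   0   0   0   0   0   0   0   0   0   0   0   0   0
  1   0   0   0   0   0   0   8   8   8   8   8   8   8   8   8
  2   0   0   9   9   9   9   9   9  17  17  17  17  17  17  17
  3   0   0   9   9   9  10  10  10  17  17  17  18  18  18  18
  4   0   0   9   9   9  10  10  10  17  17  17  18  18  18  18

18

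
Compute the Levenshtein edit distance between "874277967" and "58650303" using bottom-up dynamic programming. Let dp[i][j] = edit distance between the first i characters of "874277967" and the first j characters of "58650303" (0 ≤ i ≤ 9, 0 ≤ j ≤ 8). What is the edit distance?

   ''  5  8  6  5  0  3  0  3
''  0  1  2  3  4  5  6  7  8
 8  1  1  1  2  3  4  5  6  7
 7  2  2  2  2  3  4  5  6  7
 4  3  3  3  3  3  4  5  6  7
 2  4  4  4  4  4  4  5  6  7
 7  5  5  5  5  5  5  5  6  7
 7  6  6  6  6  6  6  6  6  7
 9  7  7  7  7  7  7  7  7  7
 6  8  8  8  7  8  8  8  8  8
 7  9  9  9  8  8  9  9  9  9

9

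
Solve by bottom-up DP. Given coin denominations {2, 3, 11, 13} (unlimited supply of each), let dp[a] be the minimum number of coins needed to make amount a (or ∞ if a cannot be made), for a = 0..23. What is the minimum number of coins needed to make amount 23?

5

 a  0  1  2  3  4  5  6  7  8  9 10 11 12 13 14 15 16 17 18 19 20 21 22 23
dp  0  -  1  1  2  2  2  3  3  3  4  1  4  1  2  2  2  3  3  3  4  4  2  5
(- denotes ∞ / unreachable)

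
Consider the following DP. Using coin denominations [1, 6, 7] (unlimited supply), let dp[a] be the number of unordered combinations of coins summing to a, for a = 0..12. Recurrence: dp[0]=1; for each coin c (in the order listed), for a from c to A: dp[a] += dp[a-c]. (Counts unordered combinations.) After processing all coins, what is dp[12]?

4

after  coin     0     1     2     3     4     5     6     7     8     9    10    11    12
          1     1     1     1     1     1     1     1     1     1     1     1     1     1
          6     1     1     1     1     1     1     2     2     2     2     2     2     3
          7     1     1     1     1     1     1     2     3     3     3     3     3     4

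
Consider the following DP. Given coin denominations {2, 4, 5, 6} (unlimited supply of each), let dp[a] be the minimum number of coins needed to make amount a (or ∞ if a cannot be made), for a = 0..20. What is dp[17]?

3

 a  0  1  2  3  4  5  6  7  8  9 10 11 12 13 14 15 16 17 18 19 20
dp  0  -  1  -  1  1  1  2  2  2  2  2  2  3  3  3  3  3  3  4  4
(- denotes ∞ / unreachable)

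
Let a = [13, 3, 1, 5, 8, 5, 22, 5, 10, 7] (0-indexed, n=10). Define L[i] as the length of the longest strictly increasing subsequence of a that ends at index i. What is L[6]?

   i    0    1    2    3    4    5    6    7    8    9
a[i]   13    3    1    5    8    5   22    5   10    7
L[i]    1    1    1    2    3    2    4    2    4    3

4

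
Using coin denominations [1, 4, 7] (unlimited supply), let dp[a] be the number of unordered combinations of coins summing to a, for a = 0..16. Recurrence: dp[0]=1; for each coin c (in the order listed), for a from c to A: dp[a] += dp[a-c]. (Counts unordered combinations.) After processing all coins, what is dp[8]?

4

after  coin     0     1     2     3     4     5     6     7     8     9    10    11    12    13    14    15    16
          1     1     1     1     1     1     1     1     1     1     1     1     1     1     1     1     1     1
          4     1     1     1     1     2     2     2     2     3     3     3     3     4     4     4     4     5
          7     1     1     1     1     2     2     2     3     4     4     4     5     6     6     7     8     9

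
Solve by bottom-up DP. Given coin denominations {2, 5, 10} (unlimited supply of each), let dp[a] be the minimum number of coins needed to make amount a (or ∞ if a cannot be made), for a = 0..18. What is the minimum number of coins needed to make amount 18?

5

 a  0  1  2  3  4  5  6  7  8  9 10 11 12 13 14 15 16 17 18
dp  0  -  1  -  2  1  3  2  4  3  1  4  2  5  3  2  4  3  5
(- denotes ∞ / unreachable)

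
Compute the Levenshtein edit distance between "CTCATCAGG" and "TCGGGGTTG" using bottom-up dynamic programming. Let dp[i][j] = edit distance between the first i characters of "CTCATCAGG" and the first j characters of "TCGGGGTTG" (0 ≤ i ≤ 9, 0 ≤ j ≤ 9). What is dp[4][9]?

   ''  T  C  G  G  G  G  T  T  G
''  0  1  2  3  4  5  6  7  8  9
 C  1  1  1  2  3  4  5  6  7  8
 T  2  1  2  2  3  4  5  5  6  7
 C  3  2  1  2  3  4  5  6  6  7
 A  4  3  2  2  3  4  5  6  7  7
 T  5  4  3  3  3  4  5  5  6  7
 C  6  5  4  4  4  4  5  6  6  7
 A  7  6  5  5  5  5  5  6  7  7
 G  8  7  6  5  5  5  5  6  7  7
 G  9  8  7  6  5  5  5  6  7  7

7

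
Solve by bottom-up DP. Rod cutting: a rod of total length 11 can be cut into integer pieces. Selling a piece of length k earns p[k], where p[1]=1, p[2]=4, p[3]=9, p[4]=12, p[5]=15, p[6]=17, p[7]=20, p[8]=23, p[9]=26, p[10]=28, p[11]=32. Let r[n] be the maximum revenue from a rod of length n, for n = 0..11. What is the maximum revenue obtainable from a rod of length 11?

   n    0    1    2    3    4    5    6    7    8    9   10   11
r[n]    0    1    4    9   12   15   18   21   24   27   30   33

33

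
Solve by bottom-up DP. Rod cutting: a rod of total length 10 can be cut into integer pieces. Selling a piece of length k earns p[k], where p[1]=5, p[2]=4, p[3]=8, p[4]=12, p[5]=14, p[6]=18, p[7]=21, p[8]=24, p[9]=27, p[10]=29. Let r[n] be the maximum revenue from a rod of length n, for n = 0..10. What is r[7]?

35

   n    0    1    2    3    4    5    6    7    8    9   10
r[n]    0    5   10   15   20   25   30   35   40   45   50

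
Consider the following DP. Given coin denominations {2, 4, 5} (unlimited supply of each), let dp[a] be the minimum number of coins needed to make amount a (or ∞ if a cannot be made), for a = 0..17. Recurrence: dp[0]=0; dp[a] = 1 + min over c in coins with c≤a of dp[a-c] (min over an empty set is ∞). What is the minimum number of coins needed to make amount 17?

4

 a  0  1  2  3  4  5  6  7  8  9 10 11 12 13 14 15 16 17
dp  0  -  1  -  1  1  2  2  2  2  2  3  3  3  3  3  4  4
(- denotes ∞ / unreachable)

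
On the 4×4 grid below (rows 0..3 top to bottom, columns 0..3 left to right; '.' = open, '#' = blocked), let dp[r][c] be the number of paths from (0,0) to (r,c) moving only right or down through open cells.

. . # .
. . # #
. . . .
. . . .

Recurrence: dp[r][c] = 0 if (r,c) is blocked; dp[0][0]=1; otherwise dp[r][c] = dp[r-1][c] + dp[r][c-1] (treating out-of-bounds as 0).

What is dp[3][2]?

r\c   0   1   2   3
  0   1   1   0   0
  1   1   2   0   0
  2   1   3   3   3
  3   1   4   7  10

7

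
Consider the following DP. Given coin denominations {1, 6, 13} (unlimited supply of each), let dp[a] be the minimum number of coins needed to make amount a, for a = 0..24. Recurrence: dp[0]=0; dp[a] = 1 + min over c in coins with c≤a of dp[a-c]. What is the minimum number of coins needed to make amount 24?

 a  0  1  2  3  4  5  6  7  8  9 10 11 12 13 14 15 16 17 18 19 20 21 22 23 24
dp  0  1  2  3  4  5  1  2  3  4  5  6  2  1  2  3  4  5  3  2  3  4  5  6  4

4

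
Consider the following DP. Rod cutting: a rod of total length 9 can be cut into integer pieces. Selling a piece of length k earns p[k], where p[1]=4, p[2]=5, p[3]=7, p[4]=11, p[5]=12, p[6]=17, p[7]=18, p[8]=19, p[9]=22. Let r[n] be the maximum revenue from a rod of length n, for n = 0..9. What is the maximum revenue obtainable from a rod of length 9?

   n    0    1    2    3    4    5    6    7    8    9
r[n]    0    4    8   12   16   20   24   28   32   36

36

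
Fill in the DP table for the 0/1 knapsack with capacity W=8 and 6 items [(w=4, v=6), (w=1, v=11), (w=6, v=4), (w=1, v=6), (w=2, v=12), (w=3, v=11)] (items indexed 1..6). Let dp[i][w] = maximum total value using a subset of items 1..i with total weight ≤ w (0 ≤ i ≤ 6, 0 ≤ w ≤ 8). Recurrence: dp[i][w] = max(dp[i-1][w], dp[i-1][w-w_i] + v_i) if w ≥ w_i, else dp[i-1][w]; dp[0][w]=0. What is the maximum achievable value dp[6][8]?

40

i\w   0   1   2   3   4   5   6   7   8
  0   0   0   0   0   0   0   0   0   0
  1   0   0   0   0   6   6   6   6   6
  2   0  11  11  11  11  17  17  17  17
  3   0  11  11  11  11  17  17  17  17
  4   0  11  17  17  17  17  23  23  23
  5   0  11  17  23  29  29  29  29  35
  6   0  11  17  23  29  29  34  40  40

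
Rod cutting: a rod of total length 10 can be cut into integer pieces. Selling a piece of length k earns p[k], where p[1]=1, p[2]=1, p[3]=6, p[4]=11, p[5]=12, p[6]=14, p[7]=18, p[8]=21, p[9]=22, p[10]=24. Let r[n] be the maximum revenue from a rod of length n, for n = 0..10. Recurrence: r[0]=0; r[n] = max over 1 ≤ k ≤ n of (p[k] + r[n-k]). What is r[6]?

   n    0    1    2    3    4    5    6    7    8    9   10
r[n]    0    1    2    6   11   12   14   18   22   23   25

14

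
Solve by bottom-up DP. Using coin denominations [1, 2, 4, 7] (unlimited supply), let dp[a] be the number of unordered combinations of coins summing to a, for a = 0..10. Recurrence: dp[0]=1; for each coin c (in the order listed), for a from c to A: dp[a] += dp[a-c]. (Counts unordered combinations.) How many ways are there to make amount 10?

after  coin     0     1     2     3     4     5     6     7     8     9    10
          1     1     1     1     1     1     1     1     1     1     1     1
          2     1     1     2     2     3     3     4     4     5     5     6
          4     1     1     2     2     4     4     6     6     9     9    12
          7     1     1     2     2     4     4     6     7    10    11    14

14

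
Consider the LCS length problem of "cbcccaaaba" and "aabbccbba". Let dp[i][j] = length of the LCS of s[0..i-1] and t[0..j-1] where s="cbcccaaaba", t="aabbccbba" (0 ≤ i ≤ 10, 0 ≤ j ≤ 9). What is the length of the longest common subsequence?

5

   ''  a  a  b  b  c  c  b  b  a
''  0  0  0  0  0  0  0  0  0  0
 c  0  0  0  0  0  1  1  1  1  1
 b  0  0  0  1  1  1  1  2  2  2
 c  0  0  0  1  1  2  2  2  2  2
 c  0  0  0  1  1  2  3  3  3  3
 c  0  0  0  1  1  2  3  3  3  3
 a  0  1  1  1  1  2  3  3  3  4
 a  0  1  2  2  2  2  3  3  3  4
 a  0  1  2  2  2  2  3  3  3  4
 b  0  1  2  3  3  3  3  4  4  4
 a  0  1  2  3  3  3  3  4  4  5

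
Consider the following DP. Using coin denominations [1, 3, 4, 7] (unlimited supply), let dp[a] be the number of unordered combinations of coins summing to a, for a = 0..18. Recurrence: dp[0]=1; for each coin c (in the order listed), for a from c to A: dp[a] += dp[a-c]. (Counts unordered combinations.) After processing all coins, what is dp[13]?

16

after  coin     0     1     2     3     4     5     6     7     8     9    10    11    12    13    14    15    16    17    18
          1     1     1     1     1     1     1     1     1     1     1     1     1     1     1     1     1     1     1     1
          3     1     1     1     2     2     2     3     3     3     4     4     4     5     5     5     6     6     6     7
          4     1     1     1     2     3     3     4     5     6     7     8     9    11    12    13    15    17    18    20
          7     1     1     1     2     3     3     4     6     7     8    10    12    14    16    19    22    25    28    32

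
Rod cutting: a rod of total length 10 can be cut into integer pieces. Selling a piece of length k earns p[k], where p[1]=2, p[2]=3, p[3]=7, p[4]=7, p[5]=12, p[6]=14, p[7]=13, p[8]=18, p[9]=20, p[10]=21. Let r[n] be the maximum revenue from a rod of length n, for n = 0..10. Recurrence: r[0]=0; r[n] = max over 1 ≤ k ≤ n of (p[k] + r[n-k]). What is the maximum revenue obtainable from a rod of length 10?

24

   n    0    1    2    3    4    5    6    7    8    9   10
r[n]    0    2    4    7    9   12   14   16   19   21   24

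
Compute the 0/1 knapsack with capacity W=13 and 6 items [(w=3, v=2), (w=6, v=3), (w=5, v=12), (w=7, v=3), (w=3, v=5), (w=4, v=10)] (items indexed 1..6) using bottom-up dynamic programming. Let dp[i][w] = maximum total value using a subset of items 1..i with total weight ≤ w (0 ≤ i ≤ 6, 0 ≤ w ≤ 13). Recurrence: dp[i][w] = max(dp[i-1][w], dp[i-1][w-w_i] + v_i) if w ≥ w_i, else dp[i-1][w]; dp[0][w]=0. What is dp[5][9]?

17

i\w   0   1   2   3   4   5   6   7   8   9  10  11  12  13
  0   0   0   0   0   0   0   0   0   0   0   0   0   0   0
  1   0   0   0   2   2   2   2   2   2   2   2   2   2   2
  2   0   0   0   2   2   2   3   3   3   5   5   5   5   5
  3   0   0   0   2   2  12  12  12  14  14  14  15  15  15
  4   0   0   0   2   2  12  12  12  14  14  14  15  15  15
  5   0   0   0   5   5  12  12  12  17  17  17  19  19  19
  6   0   0   0   5  10  12  12  15  17  22  22  22  27  27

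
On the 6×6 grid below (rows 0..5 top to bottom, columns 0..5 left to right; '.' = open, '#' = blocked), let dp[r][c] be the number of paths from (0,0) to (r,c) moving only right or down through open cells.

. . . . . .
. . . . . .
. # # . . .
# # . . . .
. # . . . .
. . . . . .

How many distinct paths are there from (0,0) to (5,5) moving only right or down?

66

r\c   0   1   2   3   4   5
  0   1   1   1   1   1   1
  1   1   2   3   4   5   6
  2   1   0   0   4   9  15
  3   0   0   0   4  13  28
  4   0   0   0   4  17  45
  5   0   0   0   4  21  66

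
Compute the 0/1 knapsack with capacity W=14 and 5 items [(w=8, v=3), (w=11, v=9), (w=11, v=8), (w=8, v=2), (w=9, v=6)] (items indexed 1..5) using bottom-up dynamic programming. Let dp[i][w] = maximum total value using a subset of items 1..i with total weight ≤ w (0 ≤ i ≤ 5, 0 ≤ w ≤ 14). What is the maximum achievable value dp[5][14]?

9

i\w   0   1   2   3   4   5   6   7   8   9  10  11  12  13  14
  0   0   0   0   0   0   0   0   0   0   0   0   0   0   0   0
  1   0   0   0   0   0   0   0   0   3   3   3   3   3   3   3
  2   0   0   0   0   0   0   0   0   3   3   3   9   9   9   9
  3   0   0   0   0   0   0   0   0   3   3   3   9   9   9   9
  4   0   0   0   0   0   0   0   0   3   3   3   9   9   9   9
  5   0   0   0   0   0   0   0   0   3   6   6   9   9   9   9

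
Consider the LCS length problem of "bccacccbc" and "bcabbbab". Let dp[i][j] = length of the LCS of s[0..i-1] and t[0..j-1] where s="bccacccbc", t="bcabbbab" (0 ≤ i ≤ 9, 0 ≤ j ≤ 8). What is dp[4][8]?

   ''  b  c  a  b  b  b  a  b
''  0  0  0  0  0  0  0  0  0
 b  0  1  1  1  1  1  1  1  1
 c  0  1  2  2  2  2  2  2  2
 c  0  1  2  2  2  2  2  2  2
 a  0  1  2  3  3  3  3  3  3
 c  0  1  2  3  3  3  3  3  3
 c  0  1  2  3  3  3  3  3  3
 c  0  1  2  3  3  3  3  3  3
 b  0  1  2  3  4  4  4  4  4
 c  0  1  2  3  4  4  4  4  4

3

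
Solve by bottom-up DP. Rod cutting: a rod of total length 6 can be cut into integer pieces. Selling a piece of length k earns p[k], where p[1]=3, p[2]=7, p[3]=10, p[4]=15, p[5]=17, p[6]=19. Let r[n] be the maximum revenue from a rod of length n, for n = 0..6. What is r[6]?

22

   n    0    1    2    3    4    5    6
r[n]    0    3    7   10   15   18   22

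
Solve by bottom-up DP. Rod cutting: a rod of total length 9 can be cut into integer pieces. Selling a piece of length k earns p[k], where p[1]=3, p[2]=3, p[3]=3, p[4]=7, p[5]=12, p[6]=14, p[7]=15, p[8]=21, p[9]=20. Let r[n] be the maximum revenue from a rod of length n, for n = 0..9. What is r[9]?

   n    0    1    2    3    4    5    6    7    8    9
r[n]    0    3    6    9   12   15   18   21   24   27

27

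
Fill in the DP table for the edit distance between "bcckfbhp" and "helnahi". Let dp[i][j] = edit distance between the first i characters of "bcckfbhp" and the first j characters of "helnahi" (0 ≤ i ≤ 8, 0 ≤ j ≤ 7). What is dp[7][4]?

7

   ''  h  e  l  n  a  h  i
''  0  1  2  3  4  5  6  7
 b  1  1  2  3  4  5  6  7
 c  2  2  2  3  4  5  6  7
 c  3  3  3  3  4  5  6  7
 k  4  4  4  4  4  5  6  7
 f  5  5  5  5  5  5  6  7
 b  6  6  6  6  6  6  6  7
 h  7  6  7  7  7  7  6  7
 p  8  7  7  8  8  8  7  7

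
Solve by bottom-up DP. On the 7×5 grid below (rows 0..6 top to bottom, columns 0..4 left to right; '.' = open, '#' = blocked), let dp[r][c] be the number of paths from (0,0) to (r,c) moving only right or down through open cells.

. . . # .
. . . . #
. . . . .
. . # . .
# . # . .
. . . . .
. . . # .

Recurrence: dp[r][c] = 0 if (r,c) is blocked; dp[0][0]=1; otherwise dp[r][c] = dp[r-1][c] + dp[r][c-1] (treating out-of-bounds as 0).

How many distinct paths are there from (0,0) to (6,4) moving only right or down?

40

r\c   0   1   2   3   4
  0   1   1   1   0   0
  1   1   2   3   3   0
  2   1   3   6   9   9
  3   1   4   0   9  18
  4   0   4   0   9  27
  5   0   4   4  13  40
  6   0   4   8   0  40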